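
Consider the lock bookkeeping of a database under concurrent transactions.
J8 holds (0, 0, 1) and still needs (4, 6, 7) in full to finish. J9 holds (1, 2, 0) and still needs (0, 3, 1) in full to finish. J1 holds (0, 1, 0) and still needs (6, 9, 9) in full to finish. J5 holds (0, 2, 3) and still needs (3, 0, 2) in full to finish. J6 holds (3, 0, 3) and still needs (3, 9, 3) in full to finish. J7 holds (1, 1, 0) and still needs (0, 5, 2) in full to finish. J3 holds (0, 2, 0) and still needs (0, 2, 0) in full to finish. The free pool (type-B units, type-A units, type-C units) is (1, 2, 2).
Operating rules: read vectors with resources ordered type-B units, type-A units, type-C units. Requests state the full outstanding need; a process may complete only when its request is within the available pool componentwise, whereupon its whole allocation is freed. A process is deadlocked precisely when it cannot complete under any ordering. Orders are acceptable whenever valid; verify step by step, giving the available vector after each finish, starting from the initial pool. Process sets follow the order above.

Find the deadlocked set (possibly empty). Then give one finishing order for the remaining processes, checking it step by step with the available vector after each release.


No process is deadlocked.
Key observation: there is always a runnable process — J3 first — so the state unwinds completely.
One completion order for the rest: J3, J9, J7, J5, J6, J8, J1. Verifying each step:
  pool = (1, 2, 2)
  run J3 (needs (0, 2, 0), free (1, 2, 2)); after release of (0, 2, 0) the pool is (1, 4, 2)
  run J9 (needs (0, 3, 1), free (1, 4, 2)); after release of (1, 2, 0) the pool is (2, 6, 2)
  run J7 (needs (0, 5, 2), free (2, 6, 2)); after release of (1, 1, 0) the pool is (3, 7, 2)
  run J5 (needs (3, 0, 2), free (3, 7, 2)); after release of (0, 2, 3) the pool is (3, 9, 5)
  run J6 (needs (3, 9, 3), free (3, 9, 5)); after release of (3, 0, 3) the pool is (6, 9, 8)
  run J8 (needs (4, 6, 7), free (6, 9, 8)); after release of (0, 0, 1) the pool is (6, 9, 9)
  run J1 (needs (6, 9, 9), free (6, 9, 9)); after release of (0, 1, 0) the pool is (6, 10, 9)


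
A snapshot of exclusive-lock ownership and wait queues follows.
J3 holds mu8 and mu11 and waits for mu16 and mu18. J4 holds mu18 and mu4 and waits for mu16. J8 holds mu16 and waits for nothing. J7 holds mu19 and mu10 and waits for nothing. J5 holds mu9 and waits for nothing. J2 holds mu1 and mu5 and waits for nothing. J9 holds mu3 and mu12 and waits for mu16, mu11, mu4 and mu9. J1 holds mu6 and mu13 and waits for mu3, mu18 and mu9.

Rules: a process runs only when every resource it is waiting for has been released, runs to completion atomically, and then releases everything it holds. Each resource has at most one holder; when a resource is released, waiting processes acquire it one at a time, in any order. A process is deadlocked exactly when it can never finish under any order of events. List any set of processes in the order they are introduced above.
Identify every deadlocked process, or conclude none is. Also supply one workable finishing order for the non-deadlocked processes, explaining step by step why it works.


No process is deadlocked.
Key observation: although several processes wait, no cycle exists — each chain bottoms out at a free runner.
The rest can finish in the order J5, J8, J4, J3, J7, J2, J9, J1.
Check, step by step:
  J5: no waits; runs immediately, freeing mu9
  J8: no waits; runs immediately, freeing mu16
  J4 waits on mu16 — all released -> runs and releases mu18 and mu4
  J3 waits on mu16 and mu18 — all released -> runs and releases mu8 and mu11
  J7: no waits; runs immediately, freeing mu19 and mu10
  J2: no waits; runs immediately, freeing mu1 and mu5
  J9 waits on mu16, mu11, mu4 and mu9 — all released -> runs and releases mu3 and mu12
  J1 waits on mu3, mu18 and mu9 — all released -> runs and releases mu6 and mu13


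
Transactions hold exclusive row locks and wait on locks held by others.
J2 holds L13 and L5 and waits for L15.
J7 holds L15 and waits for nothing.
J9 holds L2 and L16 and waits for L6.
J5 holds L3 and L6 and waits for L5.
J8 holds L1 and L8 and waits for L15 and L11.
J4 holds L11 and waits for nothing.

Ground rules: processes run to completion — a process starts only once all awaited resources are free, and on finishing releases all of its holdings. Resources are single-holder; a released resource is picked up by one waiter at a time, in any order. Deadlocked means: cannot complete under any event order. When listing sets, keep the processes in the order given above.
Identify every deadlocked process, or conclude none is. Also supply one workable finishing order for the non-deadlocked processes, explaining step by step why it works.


Nothing here is deadlocked.
Key observation: although several processes wait, no cycle exists — each chain bottoms out at a free runner.
The rest can finish in the order J7, J4, J8, J2, J5, J9.
Step-by-step check:
  J7: no waits; runs immediately, freeing L15
  J4: no waits; runs immediately, freeing L11
  J8: everything it awaited (L15 and L11) is free; runs, freeing L1 and L8
  J2: everything it awaited (L15) is free; runs, freeing L13 and L5
  J5: everything it awaited (L5) is free; runs, freeing L3 and L6
  J9: everything it awaited (L6) is free; runs, freeing L2 and L16


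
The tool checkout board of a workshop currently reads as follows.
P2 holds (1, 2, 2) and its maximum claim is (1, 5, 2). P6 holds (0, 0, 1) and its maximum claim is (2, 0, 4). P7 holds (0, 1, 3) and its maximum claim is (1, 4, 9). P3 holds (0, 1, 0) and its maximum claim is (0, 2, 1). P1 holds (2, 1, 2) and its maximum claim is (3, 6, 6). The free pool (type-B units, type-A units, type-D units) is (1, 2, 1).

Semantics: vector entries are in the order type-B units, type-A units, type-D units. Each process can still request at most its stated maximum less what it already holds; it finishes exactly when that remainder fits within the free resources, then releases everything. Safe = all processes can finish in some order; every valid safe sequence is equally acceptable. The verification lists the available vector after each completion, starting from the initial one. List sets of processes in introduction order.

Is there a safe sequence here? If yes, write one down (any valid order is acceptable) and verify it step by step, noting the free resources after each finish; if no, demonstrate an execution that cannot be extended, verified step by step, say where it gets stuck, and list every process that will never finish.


SAFE. One safe sequence: P3, P2, P6, P1, P7.
Key observation: P3 is the earliest step where a requested resource binds exactly: need (0, 1, 1), pool (1, 2, 1) at its turn.
Step-by-step check:
  pool = (1, 2, 1)
  P3: need (0, 1, 1) fits (1, 2, 1); releases (0, 1, 0), pool now (1, 3, 1)
  P2: need (0, 3, 0) fits (1, 3, 1); releases (1, 2, 2), pool now (2, 5, 3)
  P6: need (2, 0, 3) fits (2, 5, 3); releases (0, 0, 1), pool now (2, 5, 4)
  P1: need (1, 5, 4) fits (2, 5, 4); releases (2, 1, 2), pool now (4, 6, 6)
  P7: need (1, 3, 6) fits (4, 6, 6); releases (0, 1, 3), pool now (4, 7, 9)


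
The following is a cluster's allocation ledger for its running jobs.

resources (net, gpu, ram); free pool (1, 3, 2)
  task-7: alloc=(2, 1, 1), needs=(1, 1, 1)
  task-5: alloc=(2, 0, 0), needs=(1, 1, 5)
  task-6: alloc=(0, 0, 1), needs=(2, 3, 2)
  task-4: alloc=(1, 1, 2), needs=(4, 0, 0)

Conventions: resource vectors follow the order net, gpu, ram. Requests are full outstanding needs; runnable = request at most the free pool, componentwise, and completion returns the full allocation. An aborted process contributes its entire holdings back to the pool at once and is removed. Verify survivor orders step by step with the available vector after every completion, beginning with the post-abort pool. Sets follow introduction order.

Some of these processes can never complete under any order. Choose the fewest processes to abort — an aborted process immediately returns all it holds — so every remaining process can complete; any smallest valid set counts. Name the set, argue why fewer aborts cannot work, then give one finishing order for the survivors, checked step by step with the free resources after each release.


Minimum abort set: task-4.
Key observation: no ordering could ever have run task-5 before the abort of task-4; with (1, 1, 2) back in the pool it fits at step 3.
Minimality: the empty abort set fails — the state is deadlocked as it stands.
One survivor order: task-7, task-6, task-5. Walking it through (post-abort pool first):
  pool = (2, 4, 4)
  task-7 needs (1, 1, 1) <= (2, 4, 4) -> finishes; pool += (2, 1, 1) = (4, 5, 5)
  task-6 needs (2, 3, 2) <= (4, 5, 5) -> finishes; pool += (0, 0, 1) = (4, 5, 6)
  task-5 needs (1, 1, 5) <= (4, 5, 6) -> finishes; pool += (2, 0, 0) = (6, 5, 6)


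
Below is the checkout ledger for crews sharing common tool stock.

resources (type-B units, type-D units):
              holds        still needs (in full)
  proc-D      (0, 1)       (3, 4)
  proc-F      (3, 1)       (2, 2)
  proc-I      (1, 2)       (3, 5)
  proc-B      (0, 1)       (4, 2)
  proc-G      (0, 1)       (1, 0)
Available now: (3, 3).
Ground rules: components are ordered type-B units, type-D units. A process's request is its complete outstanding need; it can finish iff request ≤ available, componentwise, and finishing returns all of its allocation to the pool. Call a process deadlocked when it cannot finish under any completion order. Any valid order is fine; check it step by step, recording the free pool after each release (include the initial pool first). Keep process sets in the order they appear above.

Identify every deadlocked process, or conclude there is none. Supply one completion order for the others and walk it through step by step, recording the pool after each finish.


The deadlocked set is empty.
Key observation: beginning at proc-F, releases accumulate fast enough that every process eventually fits.
The rest can finish in the order proc-F, proc-G, proc-D, proc-I, proc-B. Walking it through:
  pool = (3, 3)
  proc-F: need (2, 2) fits (3, 3); releases (3, 1), pool now (6, 4)
  proc-G: need (1, 0) fits (6, 4); releases (0, 1), pool now (6, 5)
  proc-D: need (3, 4) fits (6, 5); releases (0, 1), pool now (6, 6)
  proc-I: need (3, 5) fits (6, 6); releases (1, 2), pool now (7, 8)
  proc-B: need (4, 2) fits (7, 8); releases (0, 1), pool now (7, 9)


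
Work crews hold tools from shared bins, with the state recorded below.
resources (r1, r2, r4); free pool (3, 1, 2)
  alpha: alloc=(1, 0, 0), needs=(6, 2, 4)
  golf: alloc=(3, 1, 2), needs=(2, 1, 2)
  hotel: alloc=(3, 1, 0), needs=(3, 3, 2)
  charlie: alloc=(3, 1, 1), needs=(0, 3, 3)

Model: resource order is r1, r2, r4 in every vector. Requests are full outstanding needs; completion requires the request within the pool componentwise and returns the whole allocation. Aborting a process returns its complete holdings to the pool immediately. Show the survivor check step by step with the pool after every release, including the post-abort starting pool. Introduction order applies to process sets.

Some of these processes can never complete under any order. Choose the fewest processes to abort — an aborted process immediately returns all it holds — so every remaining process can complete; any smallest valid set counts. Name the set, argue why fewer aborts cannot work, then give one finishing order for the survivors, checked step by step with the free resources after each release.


The answer: abort charlie.
Key observation: before aborting charlie, hotel was permanently blocked — no order could ever run it; afterwards it completes at step 2.
Why nothing smaller works: aborting no one leaves the state deadlocked as given.
Survivors finish in the order: golf, hotel, alpha. Check, step by step (pool after the aborts first):
  pool = (6, 2, 3)
  run golf (needs (2, 1, 2), free (6, 2, 3)); after release of (3, 1, 2) the pool is (9, 3, 5)
  run hotel (needs (3, 3, 2), free (9, 3, 5)); after release of (3, 1, 0) the pool is (12, 4, 5)
  run alpha (needs (6, 2, 4), free (12, 4, 5)); after release of (1, 0, 0) the pool is (13, 4, 5)


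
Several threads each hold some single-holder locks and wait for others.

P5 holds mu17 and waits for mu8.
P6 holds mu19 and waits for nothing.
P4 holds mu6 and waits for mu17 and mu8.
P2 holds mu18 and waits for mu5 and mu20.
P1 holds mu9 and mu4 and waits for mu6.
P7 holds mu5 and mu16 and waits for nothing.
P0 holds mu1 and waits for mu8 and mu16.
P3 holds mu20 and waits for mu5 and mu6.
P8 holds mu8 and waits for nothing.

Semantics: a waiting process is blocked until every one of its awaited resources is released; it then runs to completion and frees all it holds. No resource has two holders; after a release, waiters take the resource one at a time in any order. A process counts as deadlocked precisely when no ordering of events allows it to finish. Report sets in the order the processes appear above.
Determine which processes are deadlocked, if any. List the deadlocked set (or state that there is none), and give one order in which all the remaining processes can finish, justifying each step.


Nothing here is deadlocked.
Key observation: every chain of waits terminates; starting from the processes that wait on nothing, all the rest unlock in turn.
One completion order for the rest: P8, P5, P7, P4, P6, P1, P0, P3, P2.
Check, step by step:
  run P8 (it waits on nothing); releases mu8
  P5 waits on mu8 — all released -> runs and releases mu17
  run P7 (it waits on nothing); releases mu5 and mu16
  P4 waits on mu17 and mu8 — all released -> runs and releases mu6
  run P6 (it waits on nothing); releases mu19
  P1 waits on mu6 — all released -> runs and releases mu9 and mu4
  P0 waits on mu8 and mu16 — all released -> runs and releases mu1
  P3 waits on mu5 and mu6 — all released -> runs and releases mu20
  P2 waits on mu5 and mu20 — all released -> runs and releases mu18


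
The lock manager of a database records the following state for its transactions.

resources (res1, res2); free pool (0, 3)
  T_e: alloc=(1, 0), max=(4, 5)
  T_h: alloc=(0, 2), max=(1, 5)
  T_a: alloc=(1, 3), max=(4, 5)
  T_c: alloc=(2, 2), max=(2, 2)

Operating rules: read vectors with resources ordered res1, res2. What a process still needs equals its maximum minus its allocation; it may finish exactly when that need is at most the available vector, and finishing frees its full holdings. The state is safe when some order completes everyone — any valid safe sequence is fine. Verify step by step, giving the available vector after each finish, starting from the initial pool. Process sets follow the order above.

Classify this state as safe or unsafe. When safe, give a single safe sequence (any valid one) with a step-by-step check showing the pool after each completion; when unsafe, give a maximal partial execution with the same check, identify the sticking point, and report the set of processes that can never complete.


UNSAFE.
Key observation: T_c, T_h can finish, but then (2, 7) is all there is, and the blocked group's res1 demands exceed it.
Going as far as possible: T_c, T_h; after that, nothing fits. Verifying each step:
  pool = (0, 3)
  T_c needs (0, 0) <= (0, 3) -> finishes; pool += (2, 2) = (2, 5)
  T_h needs (1, 3) <= (2, 5) -> finishes; pool += (0, 2) = (2, 7)
  T_e still needs (3, 5) but only (2, 7) is free — short on res1
  T_a still needs (3, 2) but only (2, 7) is free — short on res1
Processes that can never finish: T_e and T_a.


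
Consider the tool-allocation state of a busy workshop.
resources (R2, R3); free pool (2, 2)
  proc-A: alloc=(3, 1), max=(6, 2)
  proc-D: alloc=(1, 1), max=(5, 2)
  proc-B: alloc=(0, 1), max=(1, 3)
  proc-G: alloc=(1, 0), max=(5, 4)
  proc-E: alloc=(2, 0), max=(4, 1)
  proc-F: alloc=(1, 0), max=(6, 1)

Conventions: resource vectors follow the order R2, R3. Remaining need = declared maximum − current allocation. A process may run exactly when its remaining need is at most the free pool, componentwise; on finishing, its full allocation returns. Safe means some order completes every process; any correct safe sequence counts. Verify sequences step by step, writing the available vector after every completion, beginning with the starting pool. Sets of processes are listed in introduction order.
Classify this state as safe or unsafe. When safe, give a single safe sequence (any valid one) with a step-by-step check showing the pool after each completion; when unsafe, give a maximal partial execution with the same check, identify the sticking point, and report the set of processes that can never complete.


The state is SAFE; one workable sequence: proc-E, proc-B, proc-A, proc-F, proc-G, proc-D.
Key observation: the first exact fit in this order is proc-E — it needs (2, 1) with (2, 2) free, meeting a requested resource to the last unit.
Check, step by step:
  pool = (2, 2)
  run proc-E (needs (2, 1), free (2, 2)); after release of (2, 0) the pool is (4, 2)
  run proc-B (needs (1, 2), free (4, 2)); after release of (0, 1) the pool is (4, 3)
  run proc-A (needs (3, 1), free (4, 3)); after release of (3, 1) the pool is (7, 4)
  run proc-F (needs (5, 1), free (7, 4)); after release of (1, 0) the pool is (8, 4)
  run proc-G (needs (4, 4), free (8, 4)); after release of (1, 0) the pool is (9, 4)
  run proc-D (needs (4, 1), free (9, 4)); after release of (1, 1) the pool is (10, 5)


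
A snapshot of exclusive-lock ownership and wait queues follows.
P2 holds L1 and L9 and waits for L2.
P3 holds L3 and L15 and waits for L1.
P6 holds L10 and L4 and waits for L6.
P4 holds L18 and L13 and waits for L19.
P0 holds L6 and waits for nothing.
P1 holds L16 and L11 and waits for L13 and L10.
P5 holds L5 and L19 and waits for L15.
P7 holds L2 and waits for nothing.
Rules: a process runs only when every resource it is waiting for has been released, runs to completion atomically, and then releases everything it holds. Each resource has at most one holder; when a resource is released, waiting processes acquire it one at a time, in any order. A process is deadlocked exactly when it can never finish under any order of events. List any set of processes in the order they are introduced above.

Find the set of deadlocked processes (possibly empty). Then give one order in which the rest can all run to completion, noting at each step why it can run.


No process is deadlocked.
Key observation: the wait relation is loop-free; peeling off processes with no waits unwinds the whole state.
A valid finishing order for the others: P7, P0, P2, P3, P6, P5, P4, P1.
Check, step by step:
  P7: no waits; runs immediately, freeing L2
  P0: no waits; runs immediately, freeing L6
  P2 waits on L2 — all released -> runs and releases L1 and L9
  P3 waits on L1 — all released -> runs and releases L3 and L15
  P6 waits on L6 — all released -> runs and releases L10 and L4
  P5 waits on L15 — all released -> runs and releases L5 and L19
  P4 waits on L19 — all released -> runs and releases L18 and L13
  P1 waits on L13 and L10 — all released -> runs and releases L16 and L11


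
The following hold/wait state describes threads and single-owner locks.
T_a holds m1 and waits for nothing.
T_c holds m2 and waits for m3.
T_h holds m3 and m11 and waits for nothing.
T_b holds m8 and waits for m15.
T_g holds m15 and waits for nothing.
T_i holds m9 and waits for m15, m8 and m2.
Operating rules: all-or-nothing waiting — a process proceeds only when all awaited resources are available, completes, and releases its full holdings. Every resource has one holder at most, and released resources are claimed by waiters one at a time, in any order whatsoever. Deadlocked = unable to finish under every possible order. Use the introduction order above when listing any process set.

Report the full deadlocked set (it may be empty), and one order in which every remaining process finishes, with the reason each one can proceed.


The deadlocked set is empty.
Key observation: there is no circular wait here — follow any chain and it reaches a process that is free to run now.
One completion order for the rest: T_g, T_h, T_a, T_c, T_b, T_i.
Step-by-step check:
  T_g: no waits; runs immediately, freeing m15
  T_h: no waits; runs immediately, freeing m3 and m11
  T_a: no waits; runs immediately, freeing m1
  T_c waits on m3 — all released -> runs and releases m2
  T_b waits on m15 — all released -> runs and releases m8
  T_i waits on m15, m8 and m2 — all released -> runs and releases m9


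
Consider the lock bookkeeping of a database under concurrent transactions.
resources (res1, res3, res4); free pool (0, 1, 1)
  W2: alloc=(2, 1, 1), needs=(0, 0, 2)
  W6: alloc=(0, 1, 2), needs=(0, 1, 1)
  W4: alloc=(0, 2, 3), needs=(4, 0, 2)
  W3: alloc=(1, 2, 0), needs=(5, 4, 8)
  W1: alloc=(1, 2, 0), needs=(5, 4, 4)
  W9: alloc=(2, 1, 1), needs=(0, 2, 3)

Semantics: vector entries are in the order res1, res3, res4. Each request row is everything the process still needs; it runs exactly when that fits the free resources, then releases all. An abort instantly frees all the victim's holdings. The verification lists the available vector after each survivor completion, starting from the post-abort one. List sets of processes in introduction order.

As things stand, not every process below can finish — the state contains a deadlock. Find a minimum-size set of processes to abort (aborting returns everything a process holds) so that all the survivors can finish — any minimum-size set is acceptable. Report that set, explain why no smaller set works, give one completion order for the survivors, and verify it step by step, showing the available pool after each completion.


Abort W3.
Key observation: W1 was stuck for good until W3 gave back (1, 2, 0); in the order shown it finishes at step 5.
Why nothing smaller works: aborting no one leaves the state deadlocked as given.
The survivors complete as W6, W2, W9, W4, W1. Check, step by step (starting from the post-abort pool):
  pool = (1, 3, 1)
  W6: need (0, 1, 1) fits (1, 3, 1); releases (0, 1, 2), pool now (1, 4, 3)
  W2: need (0, 0, 2) fits (1, 4, 3); releases (2, 1, 1), pool now (3, 5, 4)
  W9: need (0, 2, 3) fits (3, 5, 4); releases (2, 1, 1), pool now (5, 6, 5)
  W4: need (4, 0, 2) fits (5, 6, 5); releases (0, 2, 3), pool now (5, 8, 8)
  W1: need (5, 4, 4) fits (5, 8, 8); releases (1, 2, 0), pool now (6, 10, 8)


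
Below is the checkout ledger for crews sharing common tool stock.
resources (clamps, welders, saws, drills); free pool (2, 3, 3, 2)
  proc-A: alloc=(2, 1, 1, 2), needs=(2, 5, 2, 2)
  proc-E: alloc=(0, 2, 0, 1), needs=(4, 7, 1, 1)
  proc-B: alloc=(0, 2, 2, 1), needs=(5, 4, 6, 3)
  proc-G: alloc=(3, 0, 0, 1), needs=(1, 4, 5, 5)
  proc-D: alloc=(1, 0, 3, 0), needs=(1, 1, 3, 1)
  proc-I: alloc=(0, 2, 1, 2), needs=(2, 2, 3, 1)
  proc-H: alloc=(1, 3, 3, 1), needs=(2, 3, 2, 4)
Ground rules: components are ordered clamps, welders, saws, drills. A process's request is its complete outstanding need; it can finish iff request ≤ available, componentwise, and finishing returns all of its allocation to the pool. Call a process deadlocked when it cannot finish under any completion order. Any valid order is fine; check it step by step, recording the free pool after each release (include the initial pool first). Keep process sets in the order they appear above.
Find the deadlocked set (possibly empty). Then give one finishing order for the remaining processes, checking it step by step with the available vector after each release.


Nothing here is deadlocked.
Key observation: no deadlock: proc-I fits now, and the freed resources carry the rest through.
The rest can finish in the order proc-I, proc-D, proc-A, proc-G, proc-B, proc-E, proc-H. Walking it through:
  pool = (2, 3, 3, 2)
  run proc-I (needs (2, 2, 3, 1), free (2, 3, 3, 2)); after release of (0, 2, 1, 2) the pool is (2, 5, 4, 4)
  run proc-D (needs (1, 1, 3, 1), free (2, 5, 4, 4)); after release of (1, 0, 3, 0) the pool is (3, 5, 7, 4)
  run proc-A (needs (2, 5, 2, 2), free (3, 5, 7, 4)); after release of (2, 1, 1, 2) the pool is (5, 6, 8, 6)
  run proc-G (needs (1, 4, 5, 5), free (5, 6, 8, 6)); after release of (3, 0, 0, 1) the pool is (8, 6, 8, 7)
  run proc-B (needs (5, 4, 6, 3), free (8, 6, 8, 7)); after release of (0, 2, 2, 1) the pool is (8, 8, 10, 8)
  run proc-E (needs (4, 7, 1, 1), free (8, 8, 10, 8)); after release of (0, 2, 0, 1) the pool is (8, 10, 10, 9)
  run proc-H (needs (2, 3, 2, 4), free (8, 10, 10, 9)); after release of (1, 3, 3, 1) the pool is (9, 13, 13, 10)


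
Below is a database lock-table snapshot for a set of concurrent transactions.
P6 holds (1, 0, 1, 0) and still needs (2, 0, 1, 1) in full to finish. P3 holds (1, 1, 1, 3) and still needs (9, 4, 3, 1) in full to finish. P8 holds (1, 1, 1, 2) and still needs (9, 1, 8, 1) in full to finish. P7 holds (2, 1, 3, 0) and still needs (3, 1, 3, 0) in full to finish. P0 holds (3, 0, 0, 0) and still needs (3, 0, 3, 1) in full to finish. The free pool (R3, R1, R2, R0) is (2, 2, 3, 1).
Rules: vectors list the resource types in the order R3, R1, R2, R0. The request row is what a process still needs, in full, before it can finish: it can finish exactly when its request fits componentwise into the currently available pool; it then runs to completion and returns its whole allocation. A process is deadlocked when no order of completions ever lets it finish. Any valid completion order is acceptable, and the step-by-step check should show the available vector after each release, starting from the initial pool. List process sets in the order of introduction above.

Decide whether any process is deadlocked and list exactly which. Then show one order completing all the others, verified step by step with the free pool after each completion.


The deadlocked set is P3 and P8.
Key observation: the pool after P6, P0, P7 is (8, 3, 7, 1); every surviving request exceeds it in R3, so progress ends there.
A valid finishing order for the others: P6, P0, P7. Walking it through:
  pool = (2, 2, 3, 1)
  run P6 (needs (2, 0, 1, 1), free (2, 2, 3, 1)); after release of (1, 0, 1, 0) the pool is (3, 2, 4, 1)
  run P0 (needs (3, 0, 3, 1), free (3, 2, 4, 1)); after release of (3, 0, 0, 0) the pool is (6, 2, 4, 1)
  run P7 (needs (3, 1, 3, 0), free (6, 2, 4, 1)); after release of (2, 1, 3, 0) the pool is (8, 3, 7, 1)
The blocked processes can never fit:
  P3 cannot run: need (9, 4, 3, 1) vs free (8, 3, 7, 1) (insufficient R3 and R1)
  P8 cannot run: need (9, 1, 8, 1) vs free (8, 3, 7, 1) (insufficient R3 and R2)


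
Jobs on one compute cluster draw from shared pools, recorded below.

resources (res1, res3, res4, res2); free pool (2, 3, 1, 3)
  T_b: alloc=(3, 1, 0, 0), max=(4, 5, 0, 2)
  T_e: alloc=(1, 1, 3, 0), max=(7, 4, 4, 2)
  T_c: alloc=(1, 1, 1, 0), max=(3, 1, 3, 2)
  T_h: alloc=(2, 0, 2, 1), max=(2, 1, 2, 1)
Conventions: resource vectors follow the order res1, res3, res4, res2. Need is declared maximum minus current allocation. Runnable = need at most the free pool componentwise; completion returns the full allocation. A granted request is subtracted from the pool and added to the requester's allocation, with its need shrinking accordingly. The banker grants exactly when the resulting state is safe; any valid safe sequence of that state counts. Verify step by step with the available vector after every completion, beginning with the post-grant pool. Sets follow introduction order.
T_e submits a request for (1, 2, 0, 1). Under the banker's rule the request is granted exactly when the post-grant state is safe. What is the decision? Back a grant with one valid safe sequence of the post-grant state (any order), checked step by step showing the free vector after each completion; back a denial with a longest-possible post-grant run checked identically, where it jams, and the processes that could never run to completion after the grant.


DENY. Granting would leave the state unsafe.
Key observation: after T_h, T_c the pool peaks at (4, 2, 4, 3), and each blocked process is short somewhere: T_b on res3; T_e on res1.
After a pretend grant, a maximal execution: T_h, T_c — then nothing else fits. Check, step by step:
  pool = (1, 1, 1, 2)
  T_h needs (0, 1, 0, 0) <= (1, 1, 1, 2) -> finishes; pool += (2, 0, 2, 1) = (3, 1, 3, 3)
  T_c needs (2, 0, 2, 2) <= (3, 1, 3, 3) -> finishes; pool += (1, 1, 1, 0) = (4, 2, 4, 3)
  blocked: T_b wants (1, 4, 0, 2), pool (4, 2, 4, 3) — not enough res3
  blocked: T_e wants (5, 1, 1, 1), pool (4, 2, 4, 3) — not enough res1
Processes that could never finish after the grant: T_b and T_e.


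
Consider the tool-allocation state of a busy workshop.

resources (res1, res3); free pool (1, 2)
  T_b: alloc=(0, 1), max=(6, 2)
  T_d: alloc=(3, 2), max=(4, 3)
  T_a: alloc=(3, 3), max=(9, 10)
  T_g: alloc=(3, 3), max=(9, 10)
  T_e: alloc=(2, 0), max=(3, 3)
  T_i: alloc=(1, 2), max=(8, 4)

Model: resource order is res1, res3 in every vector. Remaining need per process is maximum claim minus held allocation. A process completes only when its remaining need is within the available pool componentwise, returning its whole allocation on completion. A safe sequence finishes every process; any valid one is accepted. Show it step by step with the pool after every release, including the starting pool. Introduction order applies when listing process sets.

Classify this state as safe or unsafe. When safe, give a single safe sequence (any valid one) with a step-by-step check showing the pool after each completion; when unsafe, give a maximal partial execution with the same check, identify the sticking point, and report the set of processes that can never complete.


The state is UNSAFE.
Key observation: after T_d, T_e, T_b the pool peaks at (6, 5), and each blocked process is short somewhere: T_a on res3; T_g on res3; T_i on res1.
A maximal execution: T_d, T_e, T_b — then nothing else fits. Check, step by step:
  pool = (1, 2)
  T_d needs (1, 1) <= (1, 2) -> finishes; pool += (3, 2) = (4, 4)
  T_e needs (1, 3) <= (4, 4) -> finishes; pool += (2, 0) = (6, 4)
  T_b needs (6, 1) <= (6, 4) -> finishes; pool += (0, 1) = (6, 5)
  T_a cannot run: need (6, 7) vs free (6, 5) (insufficient res3)
  T_g cannot run: need (6, 7) vs free (6, 5) (insufficient res3)
  T_i cannot run: need (7, 2) vs free (6, 5) (insufficient res1)
Never able to finish: T_a, T_g and T_i.


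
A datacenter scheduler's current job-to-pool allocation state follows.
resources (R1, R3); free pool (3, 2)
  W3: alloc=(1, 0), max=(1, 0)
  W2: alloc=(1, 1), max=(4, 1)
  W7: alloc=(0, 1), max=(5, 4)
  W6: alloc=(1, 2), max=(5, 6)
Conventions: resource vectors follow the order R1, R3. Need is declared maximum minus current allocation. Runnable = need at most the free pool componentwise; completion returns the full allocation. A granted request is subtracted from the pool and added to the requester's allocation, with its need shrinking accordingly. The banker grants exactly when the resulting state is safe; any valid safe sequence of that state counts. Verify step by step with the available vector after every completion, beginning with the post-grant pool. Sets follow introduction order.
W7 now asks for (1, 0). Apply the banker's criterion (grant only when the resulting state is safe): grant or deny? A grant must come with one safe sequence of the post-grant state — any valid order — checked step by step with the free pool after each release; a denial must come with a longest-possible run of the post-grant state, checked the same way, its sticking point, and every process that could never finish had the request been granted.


GRANT — the state after the grant stays safe, e.g. via W3, W2, W7, W6.
Key observation: with (2, 2) left after the transfer, W3 can run at once — the state stays safe.
Verifying the post-grant state step by step:
  pool = (2, 2)
  W3 needs (0, 0) <= (2, 2) -> finishes; pool += (1, 0) = (3, 2)
  W2 needs (3, 0) <= (3, 2) -> finishes; pool += (1, 1) = (4, 3)
  W7 needs (4, 3) <= (4, 3) -> finishes; pool += (1, 1) = (5, 4)
  W6 needs (4, 4) <= (5, 4) -> finishes; pool += (1, 2) = (6, 6)


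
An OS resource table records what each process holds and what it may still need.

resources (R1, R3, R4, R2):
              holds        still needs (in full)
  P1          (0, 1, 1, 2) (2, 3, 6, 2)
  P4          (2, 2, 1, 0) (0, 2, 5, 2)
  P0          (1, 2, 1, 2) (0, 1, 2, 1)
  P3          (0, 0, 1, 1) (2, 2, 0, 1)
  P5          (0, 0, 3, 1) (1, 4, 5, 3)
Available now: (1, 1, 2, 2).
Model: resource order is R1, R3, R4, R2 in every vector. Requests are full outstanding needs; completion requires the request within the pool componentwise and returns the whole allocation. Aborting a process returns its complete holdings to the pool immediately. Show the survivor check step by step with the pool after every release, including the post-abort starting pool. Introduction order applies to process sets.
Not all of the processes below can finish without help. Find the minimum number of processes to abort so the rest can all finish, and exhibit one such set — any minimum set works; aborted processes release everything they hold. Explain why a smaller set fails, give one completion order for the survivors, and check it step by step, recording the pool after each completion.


Minimum abort set: P1.
Key observation: before aborting P1, P5 was permanently blocked — no order could ever run it; afterwards it completes at step 3.
No smaller set exists: with zero aborts the deadlock remains.
The survivors complete as P0, P3, P5, P4. Verifying each step (starting from the post-abort pool):
  pool = (1, 2, 3, 4)
  P0 needs (0, 1, 2, 1) <= (1, 2, 3, 4) -> finishes; pool += (1, 2, 1, 2) = (2, 4, 4, 6)
  P3 needs (2, 2, 0, 1) <= (2, 4, 4, 6) -> finishes; pool += (0, 0, 1, 1) = (2, 4, 5, 7)
  P5 needs (1, 4, 5, 3) <= (2, 4, 5, 7) -> finishes; pool += (0, 0, 3, 1) = (2, 4, 8, 8)
  P4 needs (0, 2, 5, 2) <= (2, 4, 8, 8) -> finishes; pool += (2, 2, 1, 0) = (4, 6, 9, 8)


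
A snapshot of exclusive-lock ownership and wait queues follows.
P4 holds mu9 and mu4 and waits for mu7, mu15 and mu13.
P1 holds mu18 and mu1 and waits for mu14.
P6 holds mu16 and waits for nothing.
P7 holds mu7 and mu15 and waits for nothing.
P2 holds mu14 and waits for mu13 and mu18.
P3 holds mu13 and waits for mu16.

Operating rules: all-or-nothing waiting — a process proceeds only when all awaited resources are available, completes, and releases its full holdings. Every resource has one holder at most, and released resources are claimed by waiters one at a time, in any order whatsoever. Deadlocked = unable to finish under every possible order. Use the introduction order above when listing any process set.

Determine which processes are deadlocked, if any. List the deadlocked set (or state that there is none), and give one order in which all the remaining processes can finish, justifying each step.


Deadlocked: P1 and P2.
Key observation: nobody on the ring P1 -> P2 -> P1 can start until another member finishes, which never happens; no other process is dragged down with it.
The rest can finish in the order P6, P3, P7, P4.
Step-by-step check:
  P6 waits on nothing -> runs at once and releases mu16
  P3: everything it awaited (mu16) is free; runs, freeing mu13
  P7 waits on nothing -> runs at once and releases mu7 and mu15
  P4: everything it awaited (mu7, mu15 and mu13) is free; runs, freeing mu9 and mu4


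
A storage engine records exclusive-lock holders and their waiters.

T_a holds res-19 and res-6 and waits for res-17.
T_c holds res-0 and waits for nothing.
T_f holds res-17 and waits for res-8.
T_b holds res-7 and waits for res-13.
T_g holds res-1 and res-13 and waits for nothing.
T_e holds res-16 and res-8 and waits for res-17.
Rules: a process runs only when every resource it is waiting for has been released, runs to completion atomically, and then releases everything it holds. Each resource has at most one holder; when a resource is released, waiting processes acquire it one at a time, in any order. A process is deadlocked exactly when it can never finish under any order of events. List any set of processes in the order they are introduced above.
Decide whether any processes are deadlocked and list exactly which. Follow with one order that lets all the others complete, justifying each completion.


The deadlocked set is T_a, T_f and T_e.
Key observation: the knot is the closed ring of waits T_f -> T_e -> T_f; T_a waits into the deadlock from upstream.
A valid finishing order for the others: T_g, T_b, T_c.
Step-by-step check:
  T_g waits on nothing -> runs at once and releases res-1 and res-13
  run T_b (all its waits — res-13 — are resolved); releases res-7
  T_c waits on nothing -> runs at once and releases res-0


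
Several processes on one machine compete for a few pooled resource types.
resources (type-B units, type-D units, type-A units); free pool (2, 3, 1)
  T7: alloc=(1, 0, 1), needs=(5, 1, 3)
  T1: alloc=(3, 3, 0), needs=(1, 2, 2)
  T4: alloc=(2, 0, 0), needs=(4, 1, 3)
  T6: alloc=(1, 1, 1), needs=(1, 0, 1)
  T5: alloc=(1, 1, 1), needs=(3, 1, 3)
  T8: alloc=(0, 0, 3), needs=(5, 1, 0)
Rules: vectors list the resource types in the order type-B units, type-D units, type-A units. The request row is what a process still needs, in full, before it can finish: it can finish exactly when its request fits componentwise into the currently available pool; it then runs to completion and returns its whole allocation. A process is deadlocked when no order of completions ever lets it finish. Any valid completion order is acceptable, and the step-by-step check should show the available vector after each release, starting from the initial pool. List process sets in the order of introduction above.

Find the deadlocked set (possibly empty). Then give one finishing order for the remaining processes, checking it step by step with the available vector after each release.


Nothing here is deadlocked.
Key observation: starting with T6, each completion frees enough for the next — no one is permanently blocked.
The rest can finish in the order T6, T1, T8, T7, T5, T4. Walking it through:
  pool = (2, 3, 1)
  run T6 (needs (1, 0, 1), free (2, 3, 1)); after release of (1, 1, 1) the pool is (3, 4, 2)
  run T1 (needs (1, 2, 2), free (3, 4, 2)); after release of (3, 3, 0) the pool is (6, 7, 2)
  run T8 (needs (5, 1, 0), free (6, 7, 2)); after release of (0, 0, 3) the pool is (6, 7, 5)
  run T7 (needs (5, 1, 3), free (6, 7, 5)); after release of (1, 0, 1) the pool is (7, 7, 6)
  run T5 (needs (3, 1, 3), free (7, 7, 6)); after release of (1, 1, 1) the pool is (8, 8, 7)
  run T4 (needs (4, 1, 3), free (8, 8, 7)); after release of (2, 0, 0) the pool is (10, 8, 7)


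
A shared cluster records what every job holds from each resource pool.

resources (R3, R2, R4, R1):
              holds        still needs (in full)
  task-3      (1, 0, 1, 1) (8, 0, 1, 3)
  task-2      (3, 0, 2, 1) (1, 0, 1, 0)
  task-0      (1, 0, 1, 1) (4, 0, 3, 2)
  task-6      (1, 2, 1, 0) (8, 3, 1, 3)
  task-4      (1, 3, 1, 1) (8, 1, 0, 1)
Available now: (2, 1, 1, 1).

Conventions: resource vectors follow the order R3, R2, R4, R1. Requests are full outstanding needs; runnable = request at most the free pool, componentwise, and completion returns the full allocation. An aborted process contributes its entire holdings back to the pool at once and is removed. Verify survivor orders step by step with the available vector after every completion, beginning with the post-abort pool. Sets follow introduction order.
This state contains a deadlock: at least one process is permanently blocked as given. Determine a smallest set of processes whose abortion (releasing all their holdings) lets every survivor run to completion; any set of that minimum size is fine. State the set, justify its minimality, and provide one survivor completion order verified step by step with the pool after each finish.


Minimum abort set: task-3 and task-4.
Key observation: task-6 could never have finished before the abort; with (2, 3, 2, 2) returned by task-3 and task-4, it fits at step 3.
Minimality, checking each single-abort alternative: task-3 alone leaves task-6 blocked (short on R3 and R2); task-2 alone leaves task-3 blocked (short on R3); task-0 alone leaves task-3 blocked (short on R3); task-6 alone leaves task-3 blocked (short on R3); task-4 alone leaves task-3 blocked (short on R3).
The survivors complete as task-0, task-2, task-6. Verifying each step (starting from the post-abort pool):
  pool = (4, 4, 3, 3)
  task-0 needs (4, 0, 3, 2) <= (4, 4, 3, 3) -> finishes; pool += (1, 0, 1, 1) = (5, 4, 4, 4)
  task-2 needs (1, 0, 1, 0) <= (5, 4, 4, 4) -> finishes; pool += (3, 0, 2, 1) = (8, 4, 6, 5)
  task-6 needs (8, 3, 1, 3) <= (8, 4, 6, 5) -> finishes; pool += (1, 2, 1, 0) = (9, 6, 7, 5)
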